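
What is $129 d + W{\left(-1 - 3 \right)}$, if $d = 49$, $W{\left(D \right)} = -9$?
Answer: $6312$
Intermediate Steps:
$129 d + W{\left(-1 - 3 \right)} = 129 \cdot 49 - 9 = 6321 - 9 = 6312$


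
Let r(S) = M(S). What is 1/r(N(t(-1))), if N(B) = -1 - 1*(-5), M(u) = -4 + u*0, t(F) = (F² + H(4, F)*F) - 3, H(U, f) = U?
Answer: -¼ ≈ -0.25000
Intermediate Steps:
t(F) = -3 + F² + 4*F (t(F) = (F² + 4*F) - 3 = -3 + F² + 4*F)
M(u) = -4 (M(u) = -4 + 0 = -4)
N(B) = 4 (N(B) = -1 + 5 = 4)
r(S) = -4
1/r(N(t(-1))) = 1/(-4) = -¼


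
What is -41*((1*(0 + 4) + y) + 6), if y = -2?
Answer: -328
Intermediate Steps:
-41*((1*(0 + 4) + y) + 6) = -41*((1*(0 + 4) - 2) + 6) = -41*((1*4 - 2) + 6) = -41*((4 - 2) + 6) = -41*(2 + 6) = -41*8 = -328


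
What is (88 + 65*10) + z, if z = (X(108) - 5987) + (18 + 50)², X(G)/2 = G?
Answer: -409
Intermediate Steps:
X(G) = 2*G
z = -1147 (z = (2*108 - 5987) + (18 + 50)² = (216 - 5987) + 68² = -5771 + 4624 = -1147)
(88 + 65*10) + z = (88 + 65*10) - 1147 = (88 + 650) - 1147 = 738 - 1147 = -409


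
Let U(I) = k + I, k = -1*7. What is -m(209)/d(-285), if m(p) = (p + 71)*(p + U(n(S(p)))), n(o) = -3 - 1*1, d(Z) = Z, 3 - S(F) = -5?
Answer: 3696/19 ≈ 194.53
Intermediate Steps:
k = -7
S(F) = 8 (S(F) = 3 - 1*(-5) = 3 + 5 = 8)
n(o) = -4 (n(o) = -3 - 1 = -4)
U(I) = -7 + I
m(p) = (-11 + p)*(71 + p) (m(p) = (p + 71)*(p + (-7 - 4)) = (71 + p)*(p - 11) = (71 + p)*(-11 + p) = (-11 + p)*(71 + p))
-m(209)/d(-285) = -(-781 + 209² + 60*209)/(-285) = -(-781 + 43681 + 12540)*(-1)/285 = -55440*(-1)/285 = -1*(-3696/19) = 3696/19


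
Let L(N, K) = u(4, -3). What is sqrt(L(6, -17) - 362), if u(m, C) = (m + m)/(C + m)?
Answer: I*sqrt(354) ≈ 18.815*I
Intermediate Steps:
u(m, C) = 2*m/(C + m) (u(m, C) = (2*m)/(C + m) = 2*m/(C + m))
L(N, K) = 8 (L(N, K) = 2*4/(-3 + 4) = 2*4/1 = 2*4*1 = 8)
sqrt(L(6, -17) - 362) = sqrt(8 - 362) = sqrt(-354) = I*sqrt(354)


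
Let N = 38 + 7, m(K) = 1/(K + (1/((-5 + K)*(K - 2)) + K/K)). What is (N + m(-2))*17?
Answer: 20179/27 ≈ 747.37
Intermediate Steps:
m(K) = 1/(1 + K + 1/((-5 + K)*(-2 + K))) (m(K) = 1/(K + (1/((-5 + K)*(-2 + K)) + 1)) = 1/(K + (1 + 1/((-5 + K)*(-2 + K)))) = 1/(1 + K + 1/((-5 + K)*(-2 + K))))
N = 45
(N + m(-2))*17 = (45 + (10 + (-2)**2 - 7*(-2))/(11 + (-2)**3 - 6*(-2)**2 + 3*(-2)))*17 = (45 + (10 + 4 + 14)/(11 - 8 - 6*4 - 6))*17 = (45 + 28/(11 - 8 - 24 - 6))*17 = (45 + 28/(-27))*17 = (45 - 1/27*28)*17 = (45 - 28/27)*17 = (1187/27)*17 = 20179/27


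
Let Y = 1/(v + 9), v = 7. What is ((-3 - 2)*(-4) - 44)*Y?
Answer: -3/2 ≈ -1.5000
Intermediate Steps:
Y = 1/16 (Y = 1/(7 + 9) = 1/16 ≈ 0.062500)
((-3 - 2)*(-4) - 44)*Y = ((-3 - 2)*(-4) - 44)*(1/16) = (-5*(-4) - 44)*(1/16) = (20 - 44)*(1/16) = -24*1/16 = -3/2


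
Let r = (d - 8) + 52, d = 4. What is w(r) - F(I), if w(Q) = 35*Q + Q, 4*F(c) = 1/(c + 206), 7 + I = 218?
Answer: 2882303/1668 ≈ 1728.0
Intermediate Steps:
I = 211 (I = -7 + 218 = 211)
r = 48 (r = (4 - 8) + 52 = -4 + 52 = 48)
F(c) = 1/(4*(206 + c)) (F(c) = 1/(4*(c + 206)) = 1/(4*(206 + c)))
w(Q) = 36*Q
w(r) - F(I) = 36*48 - 1/(4*(206 + 211)) = 1728 - 1/(4*417) = 1728 - 1*1/1668 = 1728 - 1/1668 = 2882303/1668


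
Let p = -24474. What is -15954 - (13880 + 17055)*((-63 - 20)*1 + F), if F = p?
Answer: 759654841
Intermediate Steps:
F = -24474
-15954 - (13880 + 17055)*((-63 - 20)*1 + F) = -15954 - (13880 + 17055)*((-63 - 20)*1 - 24474) = -15954 - 30935*(-83*1 - 24474) = -15954 - 30935*(-83 - 24474) = -15954 - 30935*(-24557) = -15954 - 1*(-759670795) = -15954 + 759670795 = 759654841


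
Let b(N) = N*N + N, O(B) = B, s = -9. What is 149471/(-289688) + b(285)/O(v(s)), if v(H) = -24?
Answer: -140571763/41384 ≈ -3396.8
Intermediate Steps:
b(N) = N + N² (b(N) = N² + N = N + N²)
149471/(-289688) + b(285)/O(v(s)) = 149471/(-289688) + (285*(1 + 285))/(-24) = 149471*(-1/289688) + (285*286)*(-1/24) = -21353/41384 + 81510*(-1/24) = -21353/41384 - 13585/4 = -140571763/41384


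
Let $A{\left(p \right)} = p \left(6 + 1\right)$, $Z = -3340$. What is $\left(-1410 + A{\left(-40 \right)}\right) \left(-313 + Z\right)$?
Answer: $6173570$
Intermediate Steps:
$A{\left(p \right)} = 7 p$ ($A{\left(p \right)} = p 7 = 7 p$)
$\left(-1410 + A{\left(-40 \right)}\right) \left(-313 + Z\right) = \left(-1410 + 7 \left(-40\right)\right) \left(-313 - 3340\right) = \left(-1410 - 280\right) \left(-3653\right) = \left(-1690\right) \left(-3653\right) = 6173570$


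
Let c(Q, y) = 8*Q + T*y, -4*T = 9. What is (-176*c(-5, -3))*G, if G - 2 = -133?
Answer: -766612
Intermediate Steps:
T = -9/4 (T = -¼*9 = -9/4 ≈ -2.2500)
G = -131 (G = 2 - 133 = -131)
c(Q, y) = 8*Q - 9*y/4
(-176*c(-5, -3))*G = -176*(8*(-5) - 9/4*(-3))*(-131) = -176*(-40 + 27/4)*(-131) = -176*(-133/4)*(-131) = 5852*(-131) = -766612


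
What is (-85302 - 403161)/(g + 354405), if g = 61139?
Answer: -488463/415544 ≈ -1.1755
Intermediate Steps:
(-85302 - 403161)/(g + 354405) = (-85302 - 403161)/(61139 + 354405) = -488463/415544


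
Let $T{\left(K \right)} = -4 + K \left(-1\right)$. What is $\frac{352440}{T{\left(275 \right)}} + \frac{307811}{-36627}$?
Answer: $- \frac{1443855461}{1135437} \approx -1271.6$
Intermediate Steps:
$T{\left(K \right)} = -4 - K$
$\frac{352440}{T{\left(275 \right)}} + \frac{307811}{-36627} = \frac{352440}{-4 - 275} + \frac{307811}{-36627} = \frac{352440}{-4 - 275} + 307811 \left(- \frac{1}{36627}\right) = \frac{352440}{-279} - \frac{307811}{36627} = 352440 \left(- \frac{1}{279}\right) - \frac{307811}{36627} = - \frac{39160}{31} - \frac{307811}{36627} = - \frac{1443855461}{1135437}$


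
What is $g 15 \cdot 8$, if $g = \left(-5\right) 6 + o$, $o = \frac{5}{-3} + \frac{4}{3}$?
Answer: $-3640$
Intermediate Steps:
$o = - \frac{1}{3}$ ($o = 5 \left(- \frac{1}{3}\right) + 4 \cdot \frac{1}{3} = - \frac{5}{3} + \frac{4}{3} = - \frac{1}{3} \approx -0.33333$)
$g = - \frac{91}{3}$ ($g = \left(-5\right) 6 - \frac{1}{3} = -30 - \frac{1}{3} = - \frac{91}{3} \approx -30.333$)
$g 15 \cdot 8 = \left(- \frac{91}{3}\right) 15 \cdot 8 = \left(-455\right) 8 = -3640$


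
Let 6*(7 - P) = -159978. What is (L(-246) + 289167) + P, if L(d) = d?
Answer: 315591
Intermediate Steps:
P = 26670 (P = 7 - 1/6*(-159978) = 7 + 26663 = 26670)
(L(-246) + 289167) + P = (-246 + 289167) + 26670 = 288921 + 26670 = 315591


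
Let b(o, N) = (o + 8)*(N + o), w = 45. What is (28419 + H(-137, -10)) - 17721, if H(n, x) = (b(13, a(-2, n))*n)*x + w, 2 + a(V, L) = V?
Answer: 269673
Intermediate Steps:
a(V, L) = -2 + V
b(o, N) = (8 + o)*(N + o)
H(n, x) = 45 + 189*n*x (H(n, x) = ((13² + 8*(-2 - 2) + 8*13 + (-2 - 2)*13)*n)*x + 45 = ((169 + 8*(-4) + 104 - 4*13)*n)*x + 45 = ((169 - 32 + 104 - 52)*n)*x + 45 = (189*n)*x + 45 = 189*n*x + 45 = 45 + 189*n*x)
(28419 + H(-137, -10)) - 17721 = (28419 + (45 + 189*(-137)*(-10))) - 17721 = (28419 + (45 + 258930)) - 17721 = (28419 + 258975) - 17721 = 287394 - 17721 = 269673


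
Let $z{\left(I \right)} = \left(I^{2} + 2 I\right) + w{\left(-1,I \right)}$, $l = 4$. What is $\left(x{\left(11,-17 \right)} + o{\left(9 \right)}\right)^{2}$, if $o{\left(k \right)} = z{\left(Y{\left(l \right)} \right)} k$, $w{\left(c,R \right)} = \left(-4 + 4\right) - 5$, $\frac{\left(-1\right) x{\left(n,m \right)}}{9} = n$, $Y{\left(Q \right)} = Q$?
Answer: $5184$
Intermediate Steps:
$x{\left(n,m \right)} = - 9 n$
$w{\left(c,R \right)} = -5$ ($w{\left(c,R \right)} = 0 - 5 = -5$)
$z{\left(I \right)} = -5 + I^{2} + 2 I$ ($z{\left(I \right)} = \left(I^{2} + 2 I\right) - 5 = -5 + I^{2} + 2 I$)
$o{\left(k \right)} = 19 k$ ($o{\left(k \right)} = \left(-5 + 4^{2} + 2 \cdot 4\right) k = \left(-5 + 16 + 8\right) k = 19 k$)
$\left(x{\left(11,-17 \right)} + o{\left(9 \right)}\right)^{2} = \left(\left(-9\right) 11 + 19 \cdot 9\right)^{2} = \left(-99 + 171\right)^{2} = 72^{2} = 5184$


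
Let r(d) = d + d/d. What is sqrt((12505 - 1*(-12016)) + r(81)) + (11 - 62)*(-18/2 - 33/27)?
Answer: 1564/3 + sqrt(24603) ≈ 678.19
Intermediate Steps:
r(d) = 1 + d (r(d) = d + 1 = 1 + d)
sqrt((12505 - 1*(-12016)) + r(81)) + (11 - 62)*(-18/2 - 33/27) = sqrt((12505 - 1*(-12016)) + (1 + 81)) + (11 - 62)*(-18/2 - 33/27) = sqrt((12505 + 12016) + 82) - 51*(-18*1/2 - 33*1/27) = sqrt(24521 + 82) - 51*(-9 - 11/9) = sqrt(24603) - 51*(-92/9) = sqrt(24603) + 1564/3 = 1564/3 + sqrt(24603)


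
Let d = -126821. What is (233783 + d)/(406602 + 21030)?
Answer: 17827/71272 ≈ 0.25013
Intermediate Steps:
(233783 + d)/(406602 + 21030) = (233783 - 126821)/(406602 + 21030) = 106962/427632 = 106962*(1/427632) = 17827/71272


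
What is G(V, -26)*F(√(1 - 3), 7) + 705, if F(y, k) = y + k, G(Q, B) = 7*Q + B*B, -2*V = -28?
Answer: 6123 + 774*I*√2 ≈ 6123.0 + 1094.6*I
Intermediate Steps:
V = 14 (V = -½*(-28) = 14)
G(Q, B) = B² + 7*Q (G(Q, B) = 7*Q + B² = B² + 7*Q)
F(y, k) = k + y
G(V, -26)*F(√(1 - 3), 7) + 705 = ((-26)² + 7*14)*(7 + √(1 - 3)) + 705 = (676 + 98)*(7 + √(-2)) + 705 = 774*(7 + I*√2) + 705 = (5418 + 774*I*√2) + 705 = 6123 + 774*I*√2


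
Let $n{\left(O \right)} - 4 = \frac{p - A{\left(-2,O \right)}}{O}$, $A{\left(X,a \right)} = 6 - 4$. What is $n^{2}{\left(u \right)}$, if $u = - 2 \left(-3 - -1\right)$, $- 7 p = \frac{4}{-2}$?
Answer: $\frac{625}{49} \approx 12.755$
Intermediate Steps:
$p = \frac{2}{7}$ ($p = - \frac{4 \frac{1}{-2}}{7} = - \frac{4 \left(- \frac{1}{2}\right)}{7} = \left(- \frac{1}{7}\right) \left(-2\right) = \frac{2}{7} \approx 0.28571$)
$A{\left(X,a \right)} = 2$ ($A{\left(X,a \right)} = 6 - 4 = 2$)
$u = 4$ ($u = - 2 \left(-3 + 1\right) = \left(-2\right) \left(-2\right) = 4$)
$n{\left(O \right)} = 4 - \frac{12}{7 O}$ ($n{\left(O \right)} = 4 + \frac{\frac{2}{7} - 2}{O} = 4 - \frac{12}{7 O}$)
$n^{2}{\left(u \right)} = \left(4 - \frac{12}{7 \cdot 4}\right)^{2} = \left(4 - \frac{3}{7}\right)^{2} = \left(\frac{25}{7}\right)^{2} = \frac{625}{49}$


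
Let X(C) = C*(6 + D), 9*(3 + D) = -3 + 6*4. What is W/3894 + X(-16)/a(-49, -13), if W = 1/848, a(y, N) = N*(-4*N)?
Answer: 70445225/558056928 ≈ 0.12623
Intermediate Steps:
a(y, N) = -4*N²
D = -⅔ (D = -3 + (-3 + 6*4)/9 = -3 + (-3 + 24)/9 = -3 + (⅑)*21 = -3 + 7/3 = -⅔ ≈ -0.66667)
W = 1/848 ≈ 0.0011792
X(C) = 16*C/3 (X(C) = C*(6 - ⅔) = C*(16/3) = 16*C/3)
W/3894 + X(-16)/a(-49, -13) = (1/848)/3894 + ((16/3)*(-16))/((-4*(-13)²)) = (1/848)*(1/3894) - 256/(3*((-4*169))) = 1/3302112 - 256/3/(-676) = 1/3302112 - 256/3*(-1/676) = 1/3302112 + 64/507 = 70445225/558056928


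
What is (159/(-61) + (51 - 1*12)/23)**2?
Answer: 1633284/1968409 ≈ 0.82975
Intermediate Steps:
(159/(-61) + (51 - 1*12)/23)**2 = (159*(-1/61) + (51 - 12)*(1/23))**2 = (-159/61 + 39*(1/23))**2 = (-159/61 + 39/23)**2 = (-1278/1403)**2 = 1633284/1968409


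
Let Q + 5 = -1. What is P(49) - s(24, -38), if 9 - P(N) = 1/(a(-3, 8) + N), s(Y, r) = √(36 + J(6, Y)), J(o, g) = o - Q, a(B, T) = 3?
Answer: 467/52 - 4*√3 ≈ 2.0526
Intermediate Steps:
Q = -6 (Q = -5 - 1 = -6)
J(o, g) = 6 + o (J(o, g) = o - 1*(-6) = o + 6 = 6 + o)
s(Y, r) = 4*√3 (s(Y, r) = √(36 + (6 + 6)) = √(36 + 12) = √48 = 4*√3)
P(N) = 9 - 1/(3 + N)
P(49) - s(24, -38) = (26 + 9*49)/(3 + 49) - 4*√3 = (26 + 441)/52 - 4*√3 = (1/52)*467 - 4*√3 = 467/52 - 4*√3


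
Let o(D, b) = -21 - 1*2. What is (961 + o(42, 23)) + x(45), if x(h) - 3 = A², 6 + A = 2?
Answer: 957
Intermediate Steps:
A = -4 (A = -6 + 2 = -4)
o(D, b) = -23 (o(D, b) = -21 - 2 = -23)
x(h) = 19 (x(h) = 3 + (-4)² = 3 + 16 = 19)
(961 + o(42, 23)) + x(45) = (961 - 23) + 19 = 938 + 19 = 957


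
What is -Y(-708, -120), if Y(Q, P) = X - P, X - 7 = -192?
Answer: 65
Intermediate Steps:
X = -185 (X = 7 - 192 = -185)
Y(Q, P) = -185 - P
-Y(-708, -120) = -(-185 - 1*(-120)) = -(-185 + 120) = -1*(-65) = 65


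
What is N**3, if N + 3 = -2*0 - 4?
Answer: -343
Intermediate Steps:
N = -7 (N = -3 + (-2*0 - 4) = -3 + (-1*0 - 4) = -3 + (0 - 4) = -3 - 4 = -7)
N**3 = (-7)**3 = -343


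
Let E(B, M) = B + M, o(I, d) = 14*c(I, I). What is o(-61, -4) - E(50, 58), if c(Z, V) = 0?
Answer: -108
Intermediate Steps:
o(I, d) = 0 (o(I, d) = 14*0 = 0)
o(-61, -4) - E(50, 58) = 0 - (50 + 58) = 0 - 1*108 = 0 - 108 = -108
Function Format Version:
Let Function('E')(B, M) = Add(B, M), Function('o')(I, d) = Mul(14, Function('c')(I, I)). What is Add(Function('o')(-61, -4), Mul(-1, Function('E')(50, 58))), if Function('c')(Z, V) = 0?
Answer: -108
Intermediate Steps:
Function('o')(I, d) = 0 (Function('o')(I, d) = Mul(14, 0) = 0)
Add(Function('o')(-61, -4), Mul(-1, Function('E')(50, 58))) = Add(0, Mul(-1, Add(50, 58))) = Add(0, Mul(-1, 108)) = Add(0, -108) = -108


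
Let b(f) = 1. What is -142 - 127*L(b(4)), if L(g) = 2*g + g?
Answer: -523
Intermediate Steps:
L(g) = 3*g
-142 - 127*L(b(4)) = -142 - 381 = -523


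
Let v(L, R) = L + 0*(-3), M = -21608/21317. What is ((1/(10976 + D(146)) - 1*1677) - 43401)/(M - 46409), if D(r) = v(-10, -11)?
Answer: 10537533421999/10848907914126 ≈ 0.97130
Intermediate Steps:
M = -21608/21317 (M = -21608*1/21317 = -21608/21317 ≈ -1.0137)
v(L, R) = L (v(L, R) = L + 0 = L)
D(r) = -10
((1/(10976 + D(146)) - 1*1677) - 43401)/(M - 46409) = ((1/(10976 - 10) - 1*1677) - 43401)/(-21608/21317 - 46409) = ((1/10966 - 1677) - 43401)/(-989322261/21317) = ((1/10966 - 1677) - 43401)*(-21317/989322261) = (-18389981/10966 - 43401)*(-21317/989322261) = -494325347/10966*(-21317/989322261) = 10537533421999/10848907914126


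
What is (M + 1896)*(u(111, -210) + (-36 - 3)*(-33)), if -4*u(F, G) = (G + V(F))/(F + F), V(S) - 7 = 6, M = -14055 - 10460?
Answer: -25854715807/888 ≈ -2.9116e+7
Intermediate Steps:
M = -24515
V(S) = 13 (V(S) = 7 + 6 = 13)
u(F, G) = -(13 + G)/(8*F) (u(F, G) = -(G + 13)/(4*(F + F)) = -(13 + G)/(4*(2*F)) = -(13 + G)*1/(2*F)/4 = -(13 + G)/(8*F))
(M + 1896)*(u(111, -210) + (-36 - 3)*(-33)) = (-24515 + 1896)*((⅛)*(-13 - 1*(-210))/111 + (-36 - 3)*(-33)) = -22619*((⅛)*(1/111)*(-13 + 210) - 39*(-33)) = -22619*((⅛)*(1/111)*197 + 1287) = -22619*(197/888 + 1287) = -22619*1143053/888 = -25854715807/888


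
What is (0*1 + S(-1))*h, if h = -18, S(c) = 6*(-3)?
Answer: 324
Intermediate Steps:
S(c) = -18
(0*1 + S(-1))*h = (0*1 - 18)*(-18) = (0 - 18)*(-18) = -18*(-18) = 324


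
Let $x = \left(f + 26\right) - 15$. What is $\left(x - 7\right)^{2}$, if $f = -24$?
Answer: $400$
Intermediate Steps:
$x = -13$ ($x = \left(-24 + 26\right) - 15 = 2 - 15 = -13$)
$\left(x - 7\right)^{2} = \left(-13 - 7\right)^{2} = \left(-20\right)^{2} = 400$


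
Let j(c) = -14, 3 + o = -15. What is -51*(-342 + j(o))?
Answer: 18156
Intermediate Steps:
o = -18 (o = -3 - 15 = -18)
-51*(-342 + j(o)) = -51*(-342 - 14) = -51*(-356) = 18156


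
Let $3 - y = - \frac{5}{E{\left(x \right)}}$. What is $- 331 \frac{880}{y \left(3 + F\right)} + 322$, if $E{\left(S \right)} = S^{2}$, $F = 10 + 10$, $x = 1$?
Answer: $- \frac{29004}{23} \approx -1261.0$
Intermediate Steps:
$F = 20$
$y = 8$ ($y = 3 - - \frac{5}{1^{2}} = 3 - - \frac{5}{1} = 3 - \left(-5\right) 1 = 3 - -5 = 3 + 5 = 8$)
$- 331 \frac{880}{y \left(3 + F\right)} + 322 = - 331 \frac{880}{8 \left(3 + 20\right)} + 322 = - 331 \frac{880}{8 \cdot 23} + 322 = - 331 \cdot \frac{880}{184} + 322 = - 331 \cdot 880 \cdot \frac{1}{184} + 322 = \left(-331\right) \frac{110}{23} + 322 = - \frac{36410}{23} + 322 = - \frac{29004}{23}$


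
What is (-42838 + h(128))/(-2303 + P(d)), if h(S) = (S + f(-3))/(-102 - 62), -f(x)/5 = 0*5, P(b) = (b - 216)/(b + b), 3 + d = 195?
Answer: 28102240/1510809 ≈ 18.601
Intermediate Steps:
d = 192 (d = -3 + 195 = 192)
P(b) = (-216 + b)/(2*b) (P(b) = (-216 + b)/((2*b)) = (-216 + b)*(1/(2*b)) = (-216 + b)/(2*b))
f(x) = 0 (f(x) = -0*5 = -5*0 = 0)
h(S) = -S/164 (h(S) = (S + 0)/(-102 - 62) = S/(-164) = S*(-1/164) = -S/164)
(-42838 + h(128))/(-2303 + P(d)) = (-42838 - 1/164*128)/(-2303 + (½)*(-216 + 192)/192) = (-42838 - 32/41)/(-2303 + (½)*(1/192)*(-24)) = -1756390/(41*(-2303 - 1/16)) = -1756390/(41*(-36849/16)) = -1756390/41*(-16/36849) = 28102240/1510809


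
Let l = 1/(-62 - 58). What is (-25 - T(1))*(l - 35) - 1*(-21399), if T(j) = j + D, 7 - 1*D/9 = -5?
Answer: 1565407/60 ≈ 26090.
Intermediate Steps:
D = 108 (D = 63 - 9*(-5) = 63 + 45 = 108)
T(j) = 108 + j (T(j) = j + 108 = 108 + j)
l = -1/120 (l = 1/(-120) = -1/120 ≈ -0.0083333)
(-25 - T(1))*(l - 35) - 1*(-21399) = (-25 - (108 + 1))*(-1/120 - 35) - 1*(-21399) = (-25 - 1*109)*(-4201/120) + 21399 = (-25 - 109)*(-4201/120) + 21399 = -134*(-4201/120) + 21399 = 281467/60 + 21399 = 1565407/60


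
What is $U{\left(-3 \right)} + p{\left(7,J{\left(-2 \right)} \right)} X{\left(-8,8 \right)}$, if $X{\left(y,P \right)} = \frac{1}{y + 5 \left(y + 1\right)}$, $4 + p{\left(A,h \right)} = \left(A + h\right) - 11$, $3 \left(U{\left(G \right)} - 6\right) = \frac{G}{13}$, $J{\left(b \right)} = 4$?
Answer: $\frac{3363}{559} \approx 6.0161$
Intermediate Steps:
$U{\left(G \right)} = 6 + \frac{G}{39}$ ($U{\left(G \right)} = 6 + \frac{G \frac{1}{13}}{3} = 6 + \frac{\frac{1}{13} G}{3} = 6 + \frac{G}{39}$)
$p{\left(A,h \right)} = -15 + A + h$ ($p{\left(A,h \right)} = -4 - \left(11 - A - h\right) = -4 + \left(-11 + A + h\right) = -15 + A + h$)
$X{\left(y,P \right)} = \frac{1}{5 + 6 y}$ ($X{\left(y,P \right)} = \frac{1}{y + 5 \left(1 + y\right)} = \frac{1}{y + \left(5 + 5 y\right)} = \frac{1}{5 + 6 y}$)
$U{\left(-3 \right)} + p{\left(7,J{\left(-2 \right)} \right)} X{\left(-8,8 \right)} = \left(6 + \frac{1}{39} \left(-3\right)\right) + \frac{-15 + 7 + 4}{5 + 6 \left(-8\right)} = \left(6 - \frac{1}{13}\right) - \frac{4}{5 - 48} = \frac{77}{13} - \frac{4}{-43} = \frac{77}{13} - - \frac{4}{43} = \frac{77}{13} + \frac{4}{43} = \frac{3363}{559}$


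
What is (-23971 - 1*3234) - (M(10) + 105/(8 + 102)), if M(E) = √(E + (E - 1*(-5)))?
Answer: -598641/22 ≈ -27211.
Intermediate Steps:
M(E) = √(5 + 2*E) (M(E) = √(E + (E + 5)) = √(E + (5 + E)) = √(5 + 2*E))
(-23971 - 1*3234) - (M(10) + 105/(8 + 102)) = (-23971 - 1*3234) - (√(5 + 2*10) + 105/(8 + 102)) = (-23971 - 3234) - (√(5 + 20) + 105/110) = -27205 - (√25 + 105*(1/110)) = -27205 - (5 + 21/22) = -27205 - 1*131/22 = -27205 - 131/22 = -598641/22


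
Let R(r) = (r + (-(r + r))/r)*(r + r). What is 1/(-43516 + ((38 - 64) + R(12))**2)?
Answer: 1/2280 ≈ 0.00043860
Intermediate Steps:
R(r) = 2*r*(-2 + r) (R(r) = (r + (-2*r)/r)*(2*r) = (r - 2)*(2*r) = (-2 + r)*(2*r) = 2*r*(-2 + r))
1/(-43516 + ((38 - 64) + R(12))**2) = 1/(-43516 + ((38 - 64) + 2*12*(-2 + 12))**2) = 1/(-43516 + (-26 + 2*12*10)**2) = 1/(-43516 + (-26 + 240)**2) = 1/(-43516 + 214**2) = 1/(-43516 + 45796) = 1/2280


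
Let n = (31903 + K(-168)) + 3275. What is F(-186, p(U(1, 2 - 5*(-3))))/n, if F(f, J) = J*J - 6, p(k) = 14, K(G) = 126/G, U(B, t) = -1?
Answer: 760/140709 ≈ 0.0054012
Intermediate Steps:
n = 140709/4 (n = (31903 + 126/(-168)) + 3275 = (31903 + 126*(-1/168)) + 3275 = (31903 - ¾) + 3275 = 127609/4 + 3275 = 140709/4 ≈ 35177.)
F(f, J) = -6 + J² (F(f, J) = J² - 6 = -6 + J²)
F(-186, p(U(1, 2 - 5*(-3))))/n = (-6 + 14²)/(140709/4) = (-6 + 196)*(4/140709) = 190*(4/140709) = 760/140709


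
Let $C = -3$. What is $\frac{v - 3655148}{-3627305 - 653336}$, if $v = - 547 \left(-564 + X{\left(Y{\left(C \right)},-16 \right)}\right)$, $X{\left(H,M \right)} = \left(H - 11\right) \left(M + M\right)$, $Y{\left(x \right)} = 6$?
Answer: $\frac{3434160}{4280641} \approx 0.80225$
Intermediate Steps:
$X{\left(H,M \right)} = 2 M \left(-11 + H\right)$ ($X{\left(H,M \right)} = \left(-11 + H\right) 2 M = 2 M \left(-11 + H\right)$)
$v = 220988$ ($v = - 547 \left(-564 + 2 \left(-16\right) \left(-11 + 6\right)\right) = - 547 \left(-564 + 2 \left(-16\right) \left(-5\right)\right) = - 547 \left(-564 + 160\right) = \left(-547\right) \left(-404\right) = 220988$)
$\frac{v - 3655148}{-3627305 - 653336} = \frac{220988 - 3655148}{-3627305 - 653336} = - \frac{3434160}{-4280641} = \left(-3434160\right) \left(- \frac{1}{4280641}\right) = \frac{3434160}{4280641}$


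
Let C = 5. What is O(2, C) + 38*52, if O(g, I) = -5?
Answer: 1971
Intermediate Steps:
O(2, C) + 38*52 = -5 + 38*52 = -5 + 1976 = 1971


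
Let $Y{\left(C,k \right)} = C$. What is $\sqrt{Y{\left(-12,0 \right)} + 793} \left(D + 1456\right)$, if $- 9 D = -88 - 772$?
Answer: $\frac{13964 \sqrt{781}}{9} \approx 43360.0$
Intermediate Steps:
$D = \frac{860}{9}$ ($D = - \frac{-88 - 772}{9} = \left(- \frac{1}{9}\right) \left(-860\right) = \frac{860}{9} \approx 95.556$)
$\sqrt{Y{\left(-12,0 \right)} + 793} \left(D + 1456\right) = \sqrt{-12 + 793} \left(\frac{860}{9} + 1456\right) = \sqrt{781} \cdot \frac{13964}{9} = \frac{13964 \sqrt{781}}{9}$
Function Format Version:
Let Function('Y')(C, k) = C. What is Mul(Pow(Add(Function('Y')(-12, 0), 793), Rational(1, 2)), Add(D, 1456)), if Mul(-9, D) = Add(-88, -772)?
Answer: Mul(Rational(13964, 9), Pow(781, Rational(1, 2))) ≈ 43360.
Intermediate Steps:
D = Rational(860, 9) (D = Mul(Rational(-1, 9), Add(-88, -772)) = Mul(Rational(-1, 9), -860) = Rational(860, 9) ≈ 95.556)
Mul(Pow(Add(Function('Y')(-12, 0), 793), Rational(1, 2)), Add(D, 1456)) = Mul(Pow(Add(-12, 793), Rational(1, 2)), Add(Rational(860, 9), 1456)) = Mul(Pow(781, Rational(1, 2)), Rational(13964, 9)) = Mul(Rational(13964, 9), Pow(781, Rational(1, 2)))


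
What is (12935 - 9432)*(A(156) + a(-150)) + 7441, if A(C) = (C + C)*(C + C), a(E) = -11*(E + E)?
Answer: 352563373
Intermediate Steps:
a(E) = -22*E
A(C) = 4*C² (A(C) = (2*C)*(2*C) = 4*C²)
(12935 - 9432)*(A(156) + a(-150)) + 7441 = (12935 - 9432)*(4*156² - 22*(-150)) + 7441 = 3503*(4*24336 + 3300) + 7441 = 3503*(97344 + 3300) + 7441 = 3503*100644 + 7441 = 352555932 + 7441 = 352563373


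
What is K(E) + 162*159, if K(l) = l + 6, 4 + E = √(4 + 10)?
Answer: 25760 + √14 ≈ 25764.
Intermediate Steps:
E = -4 + √14 (E = -4 + √(4 + 10) = -4 + √14 ≈ -0.25834)
K(l) = 6 + l
K(E) + 162*159 = (6 + (-4 + √14)) + 162*159 = (2 + √14) + 25758 = 25760 + √14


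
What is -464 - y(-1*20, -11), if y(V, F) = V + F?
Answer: -433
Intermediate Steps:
y(V, F) = F + V
-464 - y(-1*20, -11) = -464 - (-11 - 1*20) = -464 - (-11 - 20) = -464 - 1*(-31) = -464 + 31 = -433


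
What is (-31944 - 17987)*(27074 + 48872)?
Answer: -3792059726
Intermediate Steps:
(-31944 - 17987)*(27074 + 48872) = -49931*75946 = -3792059726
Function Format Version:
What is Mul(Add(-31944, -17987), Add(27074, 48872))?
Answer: -3792059726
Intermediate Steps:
Mul(Add(-31944, -17987), Add(27074, 48872)) = Mul(-49931, 75946) = -3792059726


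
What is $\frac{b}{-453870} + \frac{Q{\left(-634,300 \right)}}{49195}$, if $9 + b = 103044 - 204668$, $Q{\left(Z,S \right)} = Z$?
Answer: $\frac{942416371}{4465626930} \approx 0.21104$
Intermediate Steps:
$b = -101633$ ($b = -9 + \left(103044 - 204668\right) = -9 - 101624 = -101633$)
$\frac{b}{-453870} + \frac{Q{\left(-634,300 \right)}}{49195} = - \frac{101633}{-453870} - \frac{634}{49195} = \left(-101633\right) \left(- \frac{1}{453870}\right) - \frac{634}{49195} = \frac{101633}{453870} - \frac{634}{49195} = \frac{942416371}{4465626930}$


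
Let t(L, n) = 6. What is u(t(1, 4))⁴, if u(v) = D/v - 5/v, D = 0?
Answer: 625/1296 ≈ 0.48225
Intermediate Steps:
u(v) = -5/v (u(v) = 0/v - 5/v = 0 - 5/v = -5/v)
u(t(1, 4))⁴ = (-5/6)⁴ = (-5*⅙)⁴ = (-⅚)⁴ = 625/1296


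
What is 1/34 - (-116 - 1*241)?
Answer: 12139/34 ≈ 357.03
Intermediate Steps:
1/34 - (-116 - 1*241) = 1/34 - (-116 - 241) = 1/34 - 1*(-357) = 1/34 + 357 = 12139/34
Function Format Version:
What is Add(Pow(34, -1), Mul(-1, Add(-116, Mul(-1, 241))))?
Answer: Rational(12139, 34) ≈ 357.03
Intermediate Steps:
Add(Pow(34, -1), Mul(-1, Add(-116, Mul(-1, 241)))) = Add(Rational(1, 34), Mul(-1, Add(-116, -241))) = Add(Rational(1, 34), Mul(-1, -357)) = Add(Rational(1, 34), 357) = Rational(12139, 34)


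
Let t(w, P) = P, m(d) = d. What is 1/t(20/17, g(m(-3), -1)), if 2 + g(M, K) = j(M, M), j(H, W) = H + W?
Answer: -1/8 ≈ -0.12500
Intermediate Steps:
g(M, K) = -2 + 2*M (g(M, K) = -2 + (M + M) = -2 + 2*M)
1/t(20/17, g(m(-3), -1)) = 1/(-2 + 2*(-3)) = 1/(-2 - 6) = 1/(-8) = -1/8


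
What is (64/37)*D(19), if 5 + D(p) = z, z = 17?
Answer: 768/37 ≈ 20.757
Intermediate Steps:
D(p) = 12 (D(p) = -5 + 17 = 12)
(64/37)*D(19) = (64/37)*12 = 768/37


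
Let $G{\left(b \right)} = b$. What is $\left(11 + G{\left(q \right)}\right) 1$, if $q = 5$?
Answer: $16$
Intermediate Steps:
$\left(11 + G{\left(q \right)}\right) 1 = \left(11 + 5\right) 1 = 16 \cdot 1 = 16$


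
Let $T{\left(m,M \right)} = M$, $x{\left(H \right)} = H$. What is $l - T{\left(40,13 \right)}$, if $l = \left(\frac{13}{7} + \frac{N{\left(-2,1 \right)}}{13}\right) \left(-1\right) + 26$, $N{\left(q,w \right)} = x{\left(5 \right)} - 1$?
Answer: $\frac{986}{91} \approx 10.835$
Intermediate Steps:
$N{\left(q,w \right)} = 4$ ($N{\left(q,w \right)} = 5 - 1 = 4$)
$l = \frac{2169}{91}$ ($l = \left(\frac{13}{7} + \frac{4}{13}\right) \left(-1\right) + 26 = \frac{197}{91} \left(-1\right) + 26 = - \frac{197}{91} + 26 = \frac{2169}{91} \approx 23.835$)
$l - T{\left(40,13 \right)} = \frac{2169}{91} - 13 = \frac{986}{91}$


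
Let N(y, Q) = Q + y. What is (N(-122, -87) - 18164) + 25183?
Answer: 6810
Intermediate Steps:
(N(-122, -87) - 18164) + 25183 = ((-87 - 122) - 18164) + 25183 = (-209 - 18164) + 25183 = -18373 + 25183 = 6810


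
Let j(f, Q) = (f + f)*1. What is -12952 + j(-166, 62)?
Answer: -13284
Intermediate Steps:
j(f, Q) = 2*f (j(f, Q) = (2*f)*1 = 2*f)
-12952 + j(-166, 62) = -12952 + 2*(-166) = -12952 - 332 = -13284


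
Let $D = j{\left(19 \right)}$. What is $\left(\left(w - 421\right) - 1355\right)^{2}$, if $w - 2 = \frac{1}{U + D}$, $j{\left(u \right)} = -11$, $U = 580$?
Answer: $\frac{1018898454025}{323761} \approx 3.1471 \cdot 10^{6}$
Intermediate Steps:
$D = -11$
$w = \frac{1139}{569}$ ($w = 2 + \frac{1}{580 - 11} = 2 + \frac{1}{569} = \frac{1139}{569} \approx 2.0018$)
$\left(\left(w - 421\right) - 1355\right)^{2} = \left(\left(\frac{1139}{569} - 421\right) - 1355\right)^{2} = \left(- \frac{238410}{569} - 1355\right)^{2} = \left(- \frac{1009405}{569}\right)^{2} = \frac{1018898454025}{323761}$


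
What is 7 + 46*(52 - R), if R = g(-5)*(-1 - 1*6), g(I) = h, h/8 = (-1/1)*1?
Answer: -177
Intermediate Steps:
h = -8 (h = 8*((-1/1)*1) = 8*((1*(-1))*1) = 8*(-1*1) = 8*(-1) = -8)
g(I) = -8
R = 56 (R = -8*(-1 - 1*6) = -8*(-1 - 6) = -8*(-7) = 56)
7 + 46*(52 - R) = 7 + 46*(52 - 1*56) = 7 + 46*(52 - 56) = 7 + 46*(-4) = 7 - 184 = -177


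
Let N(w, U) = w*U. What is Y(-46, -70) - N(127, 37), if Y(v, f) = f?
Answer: -4769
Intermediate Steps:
N(w, U) = U*w
Y(-46, -70) - N(127, 37) = -70 - 37*127 = -70 - 1*4699 = -70 - 4699 = -4769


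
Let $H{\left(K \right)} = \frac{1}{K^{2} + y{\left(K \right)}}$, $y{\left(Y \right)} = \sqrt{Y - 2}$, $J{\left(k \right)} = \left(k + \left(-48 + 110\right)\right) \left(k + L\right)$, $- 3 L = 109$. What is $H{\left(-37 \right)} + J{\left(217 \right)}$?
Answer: $\frac{94470926569}{1874200} - \frac{i \sqrt{39}}{1874200} \approx 50406.0 - 3.3321 \cdot 10^{-6} i$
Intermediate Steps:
$L = - \frac{109}{3}$ ($L = \left(- \frac{1}{3}\right) 109 = - \frac{109}{3} \approx -36.333$)
$J{\left(k \right)} = \left(62 + k\right) \left(- \frac{109}{3} + k\right)$ ($J{\left(k \right)} = \left(k + \left(-48 + 110\right)\right) \left(k - \frac{109}{3}\right) = \left(k + 62\right) \left(- \frac{109}{3} + k\right) = \left(62 + k\right) \left(- \frac{109}{3} + k\right)$)
$y{\left(Y \right)} = \sqrt{-2 + Y}$
$H{\left(K \right)} = \frac{1}{K^{2} + \sqrt{-2 + K}}$
$H{\left(-37 \right)} + J{\left(217 \right)} = \frac{1}{\left(-37\right)^{2} + \sqrt{-2 - 37}} + \left(- \frac{6758}{3} + 217^{2} + \frac{77}{3} \cdot 217\right) = \frac{1}{1369 + \sqrt{-39}} + \left(- \frac{6758}{3} + 47089 + \frac{16709}{3}\right) = \frac{1}{1369 + i \sqrt{39}} + 50406 = 50406 + \frac{1}{1369 + i \sqrt{39}}$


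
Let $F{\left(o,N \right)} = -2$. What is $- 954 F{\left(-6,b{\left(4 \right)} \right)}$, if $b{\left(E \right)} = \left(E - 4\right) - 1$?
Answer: $1908$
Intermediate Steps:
$b{\left(E \right)} = -5 + E$ ($b{\left(E \right)} = \left(-4 + E\right) - 1 = -5 + E$)
$- 954 F{\left(-6,b{\left(4 \right)} \right)} = \left(-954\right) \left(-2\right) = 1908$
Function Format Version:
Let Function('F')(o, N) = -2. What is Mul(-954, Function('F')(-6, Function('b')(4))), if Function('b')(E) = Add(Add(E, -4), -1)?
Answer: 1908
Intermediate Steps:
Function('b')(E) = Add(-5, E) (Function('b')(E) = Add(Add(-4, E), -1) = Add(-5, E))
Mul(-954, Function('F')(-6, Function('b')(4))) = Mul(-954, -2) = 1908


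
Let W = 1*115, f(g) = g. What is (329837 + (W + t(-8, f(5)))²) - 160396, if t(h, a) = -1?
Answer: 182437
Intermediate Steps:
W = 115
(329837 + (W + t(-8, f(5)))²) - 160396 = (329837 + (115 - 1)²) - 160396 = (329837 + 114²) - 160396 = (329837 + 12996) - 160396 = 342833 - 160396 = 182437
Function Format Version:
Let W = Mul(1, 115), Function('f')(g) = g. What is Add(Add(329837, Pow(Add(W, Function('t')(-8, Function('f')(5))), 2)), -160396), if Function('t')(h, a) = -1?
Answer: 182437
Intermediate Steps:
W = 115
Add(Add(329837, Pow(Add(W, Function('t')(-8, Function('f')(5))), 2)), -160396) = Add(Add(329837, Pow(Add(115, -1), 2)), -160396) = Add(Add(329837, Pow(114, 2)), -160396) = Add(Add(329837, 12996), -160396) = Add(342833, -160396) = 182437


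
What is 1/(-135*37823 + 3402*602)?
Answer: -1/3058101 ≈ -3.2700e-7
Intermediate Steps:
1/(-135*37823 + 3402*602) = 1/(-5106105 + 2048004) = 1/(-3058101) = -1/3058101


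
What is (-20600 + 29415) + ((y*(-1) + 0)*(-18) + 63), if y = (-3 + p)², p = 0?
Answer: 9040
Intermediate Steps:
y = 9 (y = (-3 + 0)² = (-3)² = 9)
(-20600 + 29415) + ((y*(-1) + 0)*(-18) + 63) = (-20600 + 29415) + ((9*(-1) + 0)*(-18) + 63) = 8815 + ((-9 + 0)*(-18) + 63) = 8815 + (-9*(-18) + 63) = 8815 + (162 + 63) = 8815 + 225 = 9040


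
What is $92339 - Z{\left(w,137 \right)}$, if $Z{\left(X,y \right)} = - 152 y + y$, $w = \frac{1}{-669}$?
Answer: $113026$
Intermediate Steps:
$w = - \frac{1}{669} \approx -0.0014948$
$Z{\left(X,y \right)} = - 151 y$
$92339 - Z{\left(w,137 \right)} = 92339 - \left(-151\right) 137 = 92339 - -20687 = 92339 + 20687 = 113026$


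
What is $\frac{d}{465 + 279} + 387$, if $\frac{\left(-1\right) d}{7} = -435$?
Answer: $\frac{96991}{248} \approx 391.09$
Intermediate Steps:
$d = 3045$ ($d = \left(-7\right) \left(-435\right) = 3045$)
$\frac{d}{465 + 279} + 387 = \frac{3045}{465 + 279} + 387 = \frac{3045}{744} + 387 = 3045 \cdot \frac{1}{744} + 387 = \frac{1015}{248} + 387 = \frac{96991}{248}$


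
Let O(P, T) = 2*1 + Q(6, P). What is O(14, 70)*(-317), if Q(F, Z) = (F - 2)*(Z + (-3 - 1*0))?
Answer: -14582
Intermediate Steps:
Q(F, Z) = (-3 + Z)*(-2 + F) (Q(F, Z) = (-2 + F)*(Z + (-3 + 0)) = (-2 + F)*(Z - 3) = (-2 + F)*(-3 + Z) = (-3 + Z)*(-2 + F))
O(P, T) = -10 + 4*P (O(P, T) = 2*1 + (6 - 3*6 - 2*P + 6*P) = 2 + (6 - 18 - 2*P + 6*P) = 2 + (-12 + 4*P) = -10 + 4*P)
O(14, 70)*(-317) = (-10 + 4*14)*(-317) = (-10 + 56)*(-317) = 46*(-317) = -14582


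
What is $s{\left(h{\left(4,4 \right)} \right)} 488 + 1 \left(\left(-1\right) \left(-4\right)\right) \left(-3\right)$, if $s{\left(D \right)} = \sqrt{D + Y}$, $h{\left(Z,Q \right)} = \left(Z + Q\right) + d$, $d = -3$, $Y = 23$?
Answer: $-12 + 976 \sqrt{7} \approx 2570.3$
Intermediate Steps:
$h{\left(Z,Q \right)} = -3 + Q + Z$ ($h{\left(Z,Q \right)} = \left(Z + Q\right) - 3 = \left(Q + Z\right) - 3 = -3 + Q + Z$)
$s{\left(D \right)} = \sqrt{23 + D}$ ($s{\left(D \right)} = \sqrt{D + 23} = \sqrt{23 + D}$)
$s{\left(h{\left(4,4 \right)} \right)} 488 + 1 \left(\left(-1\right) \left(-4\right)\right) \left(-3\right) = \sqrt{23 + \left(-3 + 4 + 4\right)} 488 + 1 \left(\left(-1\right) \left(-4\right)\right) \left(-3\right) = \sqrt{23 + 5} \cdot 488 + 1 \cdot 4 \left(-3\right) = \sqrt{28} \cdot 488 + 4 \left(-3\right) = 2 \sqrt{7} \cdot 488 - 12 = 976 \sqrt{7} - 12 = -12 + 976 \sqrt{7}$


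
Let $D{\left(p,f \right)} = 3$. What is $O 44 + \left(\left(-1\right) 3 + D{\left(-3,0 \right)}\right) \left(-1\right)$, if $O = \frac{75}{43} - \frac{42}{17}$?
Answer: $- \frac{23364}{731} \approx -31.962$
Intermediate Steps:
$O = - \frac{531}{731}$ ($O = 75 \cdot \frac{1}{43} - \frac{42}{17} = \frac{75}{43} - \frac{42}{17} = - \frac{531}{731} \approx -0.7264$)
$O 44 + \left(\left(-1\right) 3 + D{\left(-3,0 \right)}\right) \left(-1\right) = \left(- \frac{531}{731}\right) 44 + \left(\left(-1\right) 3 + 3\right) \left(-1\right) = - \frac{23364}{731} + \left(-3 + 3\right) \left(-1\right) = - \frac{23364}{731} + 0 \left(-1\right) = - \frac{23364}{731} + 0 = - \frac{23364}{731}$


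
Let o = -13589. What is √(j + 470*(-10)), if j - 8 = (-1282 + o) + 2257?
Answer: I*√17306 ≈ 131.55*I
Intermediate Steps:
j = -12606 (j = 8 + ((-1282 - 13589) + 2257) = 8 + (-14871 + 2257) = 8 - 12614 = -12606)
√(j + 470*(-10)) = √(-12606 + 470*(-10)) = √(-12606 - 4700) = √(-17306) = I*√17306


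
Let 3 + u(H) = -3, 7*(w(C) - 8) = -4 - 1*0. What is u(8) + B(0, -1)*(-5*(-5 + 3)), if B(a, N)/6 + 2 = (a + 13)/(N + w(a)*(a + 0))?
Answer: -906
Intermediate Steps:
w(C) = 52/7 (w(C) = 8 + (-4 - 1*0)/7 = 8 + (-4 + 0)/7 = 8 + (1/7)*(-4) = 8 - 4/7 = 52/7)
u(H) = -6 (u(H) = -3 - 3 = -6)
B(a, N) = -12 + 6*(13 + a)/(N + 52*a/7) (B(a, N) = -12 + 6*((a + 13)/(N + 52*(a + 0)/7)) = -12 + 6*((13 + a)/(N + 52*a/7)) = -12 + 6*(13 + a)/(N + 52*a/7))
u(8) + B(0, -1)*(-5*(-5 + 3)) = -6 + (6*(91 - 97*0 - 14*(-1))/(7*(-1) + 52*0))*(-5*(-5 + 3)) = -6 + (6*(91 + 0 + 14)/(-7 + 0))*(-5*(-2)) = -6 + (6*105/(-7))*10 = -6 + (6*(-1/7)*105)*10 = -6 - 90*10 = -6 - 900 = -906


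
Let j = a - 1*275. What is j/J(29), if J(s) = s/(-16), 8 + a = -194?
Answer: 7632/29 ≈ 263.17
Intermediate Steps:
a = -202 (a = -8 - 194 = -202)
J(s) = -s/16 (J(s) = s*(-1/16) = -s/16)
j = -477 (j = -202 - 1*275 = -202 - 275 = -477)
j/J(29) = -477/((-1/16*29)) = -477/(-29/16) = -477*(-16/29) = 7632/29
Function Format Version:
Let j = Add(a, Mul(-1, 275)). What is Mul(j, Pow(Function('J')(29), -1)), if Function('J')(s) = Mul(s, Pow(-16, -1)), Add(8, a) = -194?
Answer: Rational(7632, 29) ≈ 263.17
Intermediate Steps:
a = -202 (a = Add(-8, -194) = -202)
Function('J')(s) = Mul(Rational(-1, 16), s) (Function('J')(s) = Mul(s, Rational(-1, 16)) = Mul(Rational(-1, 16), s))
j = -477 (j = Add(-202, Mul(-1, 275)) = Add(-202, -275) = -477)
Mul(j, Pow(Function('J')(29), -1)) = Mul(-477, Pow(Mul(Rational(-1, 16), 29), -1)) = Mul(-477, Pow(Rational(-29, 16), -1)) = Mul(-477, Rational(-16, 29)) = Rational(7632, 29)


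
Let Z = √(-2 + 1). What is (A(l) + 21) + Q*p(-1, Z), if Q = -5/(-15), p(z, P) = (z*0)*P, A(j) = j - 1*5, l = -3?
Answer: 13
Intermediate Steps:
A(j) = -5 + j (A(j) = j - 5 = -5 + j)
Z = I (Z = √(-1) = I ≈ 1.0*I)
p(z, P) = 0 (p(z, P) = 0*P = 0)
Q = ⅓ (Q = -5*(-1/15) = ⅓ ≈ 0.33333)
(A(l) + 21) + Q*p(-1, Z) = ((-5 - 3) + 21) + (⅓)*0 = (-8 + 21) + 0 = 13 + 0 = 13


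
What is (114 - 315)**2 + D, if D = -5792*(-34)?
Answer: 237329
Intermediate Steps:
D = 196928
(114 - 315)**2 + D = (114 - 315)**2 + 196928 = (-201)**2 + 196928 = 40401 + 196928 = 237329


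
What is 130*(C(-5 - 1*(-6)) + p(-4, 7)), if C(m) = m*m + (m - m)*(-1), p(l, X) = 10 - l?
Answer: 1950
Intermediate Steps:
C(m) = m**2 (C(m) = m**2 + 0*(-1) = m**2 + 0 = m**2)
130*(C(-5 - 1*(-6)) + p(-4, 7)) = 130*((-5 - 1*(-6))**2 + (10 - 1*(-4))) = 130*((-5 + 6)**2 + (10 + 4)) = 130*(1**2 + 14) = 130*(1 + 14) = 130*15 = 1950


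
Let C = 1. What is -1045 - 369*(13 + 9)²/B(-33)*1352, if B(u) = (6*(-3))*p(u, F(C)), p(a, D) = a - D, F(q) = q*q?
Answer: -6725037/17 ≈ -3.9559e+5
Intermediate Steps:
F(q) = q²
B(u) = 18 - 18*u (B(u) = (6*(-3))*(u - 1*1²) = -18*(u - 1*1) = -18*(u - 1) = -18*(-1 + u) = 18 - 18*u)
-1045 - 369*(13 + 9)²/B(-33)*1352 = -1045 - 369*(13 + 9)²/(18 - 18*(-33))*1352 = -1045 - 369*484/(18 + 594)*1352 = -1045 - 369/(612/484)*1352 = -1045 - 369/(612*(1/484))*1352 = -1045 - 369/153/121*1352 = -1045 - 369*121/153*1352 = -1045 - 4961/17*1352 = -1045 - 6707272/17 = -6725037/17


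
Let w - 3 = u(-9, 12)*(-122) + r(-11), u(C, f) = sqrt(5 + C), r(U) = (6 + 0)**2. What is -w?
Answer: -39 + 244*I ≈ -39.0 + 244.0*I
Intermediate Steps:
r(U) = 36 (r(U) = 6**2 = 36)
w = 39 - 244*I (w = 3 + (sqrt(5 - 9)*(-122) + 36) = 3 + (sqrt(-4)*(-122) + 36) = 3 + ((2*I)*(-122) + 36) = 3 + (-244*I + 36) = 3 + (36 - 244*I) = 39 - 244*I ≈ 39.0 - 244.0*I)
-w = -(39 - 244*I) = -39 + 244*I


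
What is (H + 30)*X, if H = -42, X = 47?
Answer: -564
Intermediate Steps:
(H + 30)*X = (-42 + 30)*47 = -12*47 = -564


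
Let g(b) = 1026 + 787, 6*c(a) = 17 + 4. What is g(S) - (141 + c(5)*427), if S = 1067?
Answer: 355/2 ≈ 177.50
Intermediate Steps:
c(a) = 7/2 (c(a) = (17 + 4)/6 = (⅙)*21 = 7/2)
g(b) = 1813
g(S) - (141 + c(5)*427) = 1813 - (141 + (7/2)*427) = 1813 - (141 + 2989/2) = 1813 - 1*3271/2 = 1813 - 3271/2 = 355/2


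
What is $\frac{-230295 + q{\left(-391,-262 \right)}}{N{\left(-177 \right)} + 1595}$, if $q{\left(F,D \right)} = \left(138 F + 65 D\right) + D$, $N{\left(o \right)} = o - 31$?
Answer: $- \frac{301545}{1387} \approx -217.41$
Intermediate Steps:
$N{\left(o \right)} = -31 + o$
$q{\left(F,D \right)} = 66 D + 138 F$ ($q{\left(F,D \right)} = \left(65 D + 138 F\right) + D = 66 D + 138 F$)
$\frac{-230295 + q{\left(-391,-262 \right)}}{N{\left(-177 \right)} + 1595} = \frac{-230295 + \left(66 \left(-262\right) + 138 \left(-391\right)\right)}{\left(-31 - 177\right) + 1595} = \frac{-230295 - 71250}{-208 + 1595} = \frac{-230295 - 71250}{1387} = \left(-301545\right) \frac{1}{1387} = - \frac{301545}{1387}$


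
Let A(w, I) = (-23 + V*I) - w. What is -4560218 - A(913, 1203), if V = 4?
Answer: -4564094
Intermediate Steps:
A(w, I) = -23 - w + 4*I (A(w, I) = (-23 + 4*I) - w = -23 - w + 4*I)
-4560218 - A(913, 1203) = -4560218 - (-23 - 1*913 + 4*1203) = -4560218 - (-23 - 913 + 4812) = -4560218 - 1*3876 = -4560218 - 3876 = -4564094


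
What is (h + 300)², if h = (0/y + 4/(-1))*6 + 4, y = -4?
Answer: 78400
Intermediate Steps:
h = -20 (h = (0/(-4) + 4/(-1))*6 + 4 = (0*(-¼) + 4*(-1))*6 + 4 = (0 - 4)*6 + 4 = -4*6 + 4 = -24 + 4 = -20)
(h + 300)² = (-20 + 300)² = 280² = 78400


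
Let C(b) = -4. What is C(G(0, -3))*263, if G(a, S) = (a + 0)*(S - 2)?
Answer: -1052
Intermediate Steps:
G(a, S) = a*(-2 + S)
C(G(0, -3))*263 = -4*263 = -1052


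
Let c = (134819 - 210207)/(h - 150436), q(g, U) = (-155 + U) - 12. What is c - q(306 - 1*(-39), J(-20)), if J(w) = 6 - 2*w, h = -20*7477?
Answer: 9093121/74994 ≈ 121.25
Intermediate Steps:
h = -149540
q(g, U) = -167 + U
c = 18847/74994 (c = (134819 - 210207)/(-149540 - 150436) = -75388/(-299976) = -75388*(-1/299976) = 18847/74994 ≈ 0.25131)
c - q(306 - 1*(-39), J(-20)) = 18847/74994 - (-167 + (6 - 2*(-20))) = 18847/74994 - (-167 + (6 + 40)) = 18847/74994 - (-167 + 46) = 18847/74994 - 1*(-121) = 18847/74994 + 121 = 9093121/74994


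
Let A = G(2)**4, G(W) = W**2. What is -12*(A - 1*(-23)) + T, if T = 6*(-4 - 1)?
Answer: -3378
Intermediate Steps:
T = -30 (T = 6*(-5) = -30)
A = 256 (A = (2**2)**4 = 4**4 = 256)
-12*(A - 1*(-23)) + T = -12*(256 - 1*(-23)) - 30 = -12*(256 + 23) - 30 = -12*279 - 30 = -3348 - 30 = -3378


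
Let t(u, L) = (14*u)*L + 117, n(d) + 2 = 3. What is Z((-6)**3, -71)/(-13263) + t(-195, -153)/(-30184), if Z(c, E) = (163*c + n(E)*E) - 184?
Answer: -1490319683/133443464 ≈ -11.168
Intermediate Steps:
n(d) = 1 (n(d) = -2 + 3 = 1)
Z(c, E) = -184 + E + 163*c (Z(c, E) = (163*c + 1*E) - 184 = (163*c + E) - 184 = (E + 163*c) - 184 = -184 + E + 163*c)
t(u, L) = 117 + 14*L*u (t(u, L) = 14*L*u + 117 = 117 + 14*L*u)
Z((-6)**3, -71)/(-13263) + t(-195, -153)/(-30184) = (-184 - 71 + 163*(-6)**3)/(-13263) + (117 + 14*(-153)*(-195))/(-30184) = (-184 - 71 + 163*(-216))*(-1/13263) + (117 + 417690)*(-1/30184) = (-184 - 71 - 35208)*(-1/13263) + 417807*(-1/30184) = -35463*(-1/13263) - 417807/30184 = 11821/4421 - 417807/30184 = -1490319683/133443464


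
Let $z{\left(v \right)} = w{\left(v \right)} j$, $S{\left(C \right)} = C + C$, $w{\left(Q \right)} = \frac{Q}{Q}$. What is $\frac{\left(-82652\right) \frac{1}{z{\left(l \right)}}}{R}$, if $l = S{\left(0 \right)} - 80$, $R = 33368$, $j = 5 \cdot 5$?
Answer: $- \frac{20663}{208550} \approx -0.099079$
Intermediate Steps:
$w{\left(Q \right)} = 1$
$S{\left(C \right)} = 2 C$
$j = 25$
$l = -80$ ($l = 2 \cdot 0 - 80 = 0 - 80 = -80$)
$z{\left(v \right)} = 25$ ($z{\left(v \right)} = 1 \cdot 25 = 25$)
$\frac{\left(-82652\right) \frac{1}{z{\left(l \right)}}}{R} = \frac{\left(-82652\right) \frac{1}{25}}{33368} = \left(-82652\right) \frac{1}{25} \cdot \frac{1}{33368} = \left(- \frac{82652}{25}\right) \frac{1}{33368} = - \frac{20663}{208550}$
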